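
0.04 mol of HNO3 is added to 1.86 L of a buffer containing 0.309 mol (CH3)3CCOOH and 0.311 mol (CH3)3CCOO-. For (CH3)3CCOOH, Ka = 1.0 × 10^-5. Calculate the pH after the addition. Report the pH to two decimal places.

After neutralization: n((CH3)3CCOOH) = 0.349 mol, n((CH3)3CCOO-) = 0.271 mol.
pKa = −log(1.0 × 10^-5) = 5.000
pH = pKa + log([A⁻]/[HA]) = 5.000 + log(0.271/0.349) = 5.000 -0.110

pH = 4.89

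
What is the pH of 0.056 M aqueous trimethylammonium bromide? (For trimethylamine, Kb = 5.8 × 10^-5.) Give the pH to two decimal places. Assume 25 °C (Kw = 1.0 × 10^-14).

(CH3)3NH+ is the conjugate acid of the weak base (CH3)3N.
Ka = Kw/Kb = 1.0×10^-14 / 5.8 × 10^-5 = 1.72 × 10^-10
Ka = x²/(0.056 − x) = 1.72 × 10^-10
Neglecting x in the denominator: x = √(1.72 × 10^-10 × 0.056) = 3.10 × 10^-6 M
pH = −log(3.10 × 10^-6) = 5.51

pH = 5.51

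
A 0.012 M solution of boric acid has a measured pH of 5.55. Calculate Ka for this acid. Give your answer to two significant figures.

[H+] = 10^(-5.55) = 2.82 × 10^-6 M
At equilibrium [HA] = 0.012 − 2.82 × 10^-6 = 1.20 × 10^-2 M
Ka = [H+][A-]/[HA] = (2.82 × 10^-6)² / 1.20 × 10^-2 = 6.6 × 10^-10

Ka = 6.6 × 10^-10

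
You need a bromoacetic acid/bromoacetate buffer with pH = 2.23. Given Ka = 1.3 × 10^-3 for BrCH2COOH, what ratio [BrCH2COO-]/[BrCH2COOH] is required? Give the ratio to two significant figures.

pKa = -log(1.3 × 10^-3) = 2.886
pH = pKa + log(r) ⇒ log(r) = 2.23 − 2.886 = -0.656
r = [BrCH2COO-]/[BrCH2COOH] = 10^(-0.656) = 0.221

ratio = 0.22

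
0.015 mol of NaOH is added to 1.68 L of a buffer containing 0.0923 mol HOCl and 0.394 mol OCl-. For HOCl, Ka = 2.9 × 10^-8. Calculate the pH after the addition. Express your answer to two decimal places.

pH = 8.26

After neutralization: n(HOCl) = 0.0773 mol, n(OCl-) = 0.409 mol.
pKa = −log(2.9 × 10^-8) = 7.538
Henderson–Hasselbalch with mole ratio 0.409/0.0773: pH = 7.538 + (+0.724)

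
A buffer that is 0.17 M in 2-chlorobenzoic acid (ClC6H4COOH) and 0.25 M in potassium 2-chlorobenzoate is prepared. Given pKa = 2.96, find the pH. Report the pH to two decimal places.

pH = 3.13

pH = pKa + log([A⁻]/[HA]) = 2.96 + log(0.25/0.17)
pH = 2.96 + (+0.167) = 3.13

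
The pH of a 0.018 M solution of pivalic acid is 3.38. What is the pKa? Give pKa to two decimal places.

pKa = 5.01

[H+] = 10^(-3.38) = 4.17 × 10^-4 M
At equilibrium [HA] = 0.018 − 4.17 × 10^-4 = 1.76 × 10^-2 M
Ka = [H+][A-]/[HA] = (4.17 × 10^-4)² / 1.76 × 10^-2 = 9.88 × 10^-6
pKa = -log(9.88 × 10^-6) = 5.01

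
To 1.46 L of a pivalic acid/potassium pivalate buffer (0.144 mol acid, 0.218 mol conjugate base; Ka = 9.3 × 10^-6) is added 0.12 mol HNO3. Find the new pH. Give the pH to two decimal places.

pH = 4.60

After neutralization: n((CH3)3CCOOH) = 0.264 mol, n((CH3)3CCOO-) = 0.098 mol.
pKa = −log(9.3 × 10^-6) = 5.032
Henderson–Hasselbalch with mole ratio 0.098/0.264: pH = 5.032 + (-0.430)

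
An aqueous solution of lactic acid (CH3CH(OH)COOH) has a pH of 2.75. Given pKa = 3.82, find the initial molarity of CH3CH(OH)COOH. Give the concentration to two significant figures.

C₀ = 2.3 × 10^-2 M

[H+] = 10^(-2.75) = 1.78 × 10^-3 M = x
Ka = 10^(−3.82) = 1.51 × 10^-4
Ka = x²/(C₀ − x) ⇒ C₀ = x + x²/Ka
C₀ = 1.78 × 10^-3 + (1.78 × 10^-3)²/(1.51 × 10^-4) = 2.28 × 10^-2 M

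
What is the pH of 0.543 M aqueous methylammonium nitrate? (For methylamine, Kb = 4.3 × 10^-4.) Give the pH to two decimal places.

CH3NH3+ is the conjugate acid of the weak base CH3NH2.
Ka = Kw/Kb = 1.0×10^-14 / 4.3 × 10^-4 = 2.33 × 10^-11
Ka = [H+]²/(0.543 − [H+]) = 2.33 × 10^-11
Since Ka ≪ C₀, [H+] ≈ √(Ka·C₀) = 3.56 × 10^-6 M.
Check: 0.00066% ionized — well under 5%, approximation valid.
pH = −log(3.56 × 10^-6) = 5.45

pH = 5.45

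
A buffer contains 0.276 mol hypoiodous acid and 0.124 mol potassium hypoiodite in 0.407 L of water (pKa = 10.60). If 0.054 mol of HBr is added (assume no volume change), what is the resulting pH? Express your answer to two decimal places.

pH = 9.93

Added H+ converts OI- to HOI: HOI → 0.33 mol, OI- → 0.07 mol.
pH = pKa + log([A⁻]/[HA]) = 10.60 + log(0.07/0.33) = 10.60 -0.673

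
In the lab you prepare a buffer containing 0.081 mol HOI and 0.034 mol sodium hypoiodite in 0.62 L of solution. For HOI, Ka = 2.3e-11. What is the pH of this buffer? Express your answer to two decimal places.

pH = 10.26

pKa = −log(2.3 × 10^-11) = 10.638
Using pH = pKa + log([base]/[acid]) with [base]/[acid] = 0.034/0.081:
pH = 10.638 + (-0.377) = 10.26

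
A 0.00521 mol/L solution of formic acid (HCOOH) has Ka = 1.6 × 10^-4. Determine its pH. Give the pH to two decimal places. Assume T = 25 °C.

HCOOH ⇌ HCOO- + H+
Let x = [H+] at equilibrium. Ka = x²/(0.00521 − x).
x is not negligible relative to C₀; solve x² + 0.00016·x − 8.34e-07 = 0.
x = (−Ka + √(Ka² + 4·Ka·C₀))/2 = 8.37 × 10^-4 M
pH = −log[H+] = −log(8.37 × 10^-4) = 3.08

pH = 3.08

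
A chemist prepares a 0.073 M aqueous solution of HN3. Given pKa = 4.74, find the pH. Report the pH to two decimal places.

pH = 2.94

HN3 ⇌ N3- + H+
Ka = 10^(−4.74) = 1.82 × 10^-5
Ka = [H+]²/(0.073 − [H+]) = 1.82 × 10^-5
Since Ka ≪ C₀, [H+] ≈ √(Ka·C₀) = 1.15 × 10^-3 M.
pH = −log(1.15 × 10^-3) = 2.94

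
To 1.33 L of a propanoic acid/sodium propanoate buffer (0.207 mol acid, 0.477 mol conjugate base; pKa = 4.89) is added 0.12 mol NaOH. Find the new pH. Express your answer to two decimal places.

pH = 5.73

OH- converts CH3CH2COOH to CH3CH2COO-: CH3CH2COOH → 0.087 mol, CH3CH2COO- → 0.597 mol.
pH = pKa + log([A⁻]/[HA]) = 4.89 + log(0.597/0.087) = 4.89 +0.836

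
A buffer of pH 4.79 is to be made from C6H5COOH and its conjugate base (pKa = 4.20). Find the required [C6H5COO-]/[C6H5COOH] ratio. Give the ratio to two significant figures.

ratio = 3.9

pH = pKa + log(r) ⇒ log(r) = 4.79 − 4.20 = +0.59
r = [C6H5COO-]/[C6H5COOH] = 10^(+0.59) = 3.89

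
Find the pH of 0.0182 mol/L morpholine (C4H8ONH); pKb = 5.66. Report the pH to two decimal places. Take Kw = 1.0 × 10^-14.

pH = 10.30

C4H8ONH + H2O ⇌ C4H8ONH2+ + OH-
Kb = 10^(−5.66) = 2.19 × 10^-6
From the ICE table, Kb = x²/(0.0182 − x) = 2.19 × 10^-6.
Assume x ≪ 0.0182: x ≈ √(2.19 × 10^-6 × 0.0182) = 2.00 × 10^-4 M
pOH = 3.70, so pH = 14.00 − pOH = 10.30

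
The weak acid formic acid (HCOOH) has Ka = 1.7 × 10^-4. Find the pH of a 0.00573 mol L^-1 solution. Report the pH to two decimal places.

pH = 3.04

HCOOH ⇌ HCOO- + H+
Ka = x²/(0.00573 − x) = 1.7 × 10^-4
Here C₀/Ka ≈ 33.7, so the small-x approximation fails. Use the quadratic:
x = [−0.00017 + √(0.00017² + 3.9e-06)]/2 = 9.06 × 10^-4 M
pH = −log(9.06 × 10^-4) = 3.04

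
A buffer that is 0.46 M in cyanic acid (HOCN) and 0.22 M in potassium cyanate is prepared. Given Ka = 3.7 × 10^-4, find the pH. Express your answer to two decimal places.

pKa = −log(3.7 × 10^-4) = 3.432
Using pH = pKa + log([base]/[acid]) with [base]/[acid] = 0.22/0.46:
pH = 3.432 + (-0.320) = 3.11

pH = 3.11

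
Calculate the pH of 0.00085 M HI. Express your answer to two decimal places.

HI is a strong acid and dissociates completely, so [H+] = 0.00085 M.
pH = -log(0.00085) = 3.07

pH = 3.07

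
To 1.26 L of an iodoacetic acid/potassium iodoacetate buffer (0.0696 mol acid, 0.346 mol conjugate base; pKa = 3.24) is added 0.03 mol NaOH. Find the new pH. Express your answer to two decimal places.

pH = 4.22

After neutralization: n(ICH2COOH) = 0.0396 mol, n(ICH2COO-) = 0.376 mol.
Henderson–Hasselbalch with mole ratio 0.376/0.0396: pH = 3.24 + (+0.977)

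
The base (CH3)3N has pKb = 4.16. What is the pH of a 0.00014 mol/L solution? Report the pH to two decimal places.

pH = 9.84

(CH3)3N + H2O ⇌ (CH3)3NH+ + OH-
Kb = 10^(−4.16) = 6.92 × 10^-5
From the ICE table, Kb = [OH-]²/(0.00014 − [OH-]) = 6.92 × 10^-5.
Here C₀/Kb ≈ 2.02, so the small-[OH-] approximation fails. Use the quadratic:
[OH-] = (−Kb + √(Kb² + 4·Kb·C₀))/2 = 6.97 × 10^-5 M
pOH = −log(6.97 × 10^-5) = 4.16; pH = 14.00 − 4.16 = 9.84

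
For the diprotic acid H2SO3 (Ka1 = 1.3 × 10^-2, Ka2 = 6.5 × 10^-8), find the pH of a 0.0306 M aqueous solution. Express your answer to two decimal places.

Since Ka1 ≫ Ka2, the first ionization dominates [H+].
Ka1 = x²/(0.0306 − x) = 1.3 × 10^-2
Solving the quadratic: x = (−Ka1 + √(Ka1² + 4·Ka1·C₀))/2 = 1.45 × 10^-2 M
pH = −log(1.45 × 10^-2) = 1.84

pH = 1.84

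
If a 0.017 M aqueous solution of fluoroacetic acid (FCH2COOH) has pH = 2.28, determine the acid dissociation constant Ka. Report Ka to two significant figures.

[H+] = 10^(-2.28) = 5.25 × 10^-3 M
At equilibrium [HA] = 0.017 − 5.25 × 10^-3 = 1.18 × 10^-2 M
Ka = [H+][A-]/[HA] = (5.25 × 10^-3)² / 1.18 × 10^-2 = 2.3 × 10^-3

Ka = 2.3 × 10^-3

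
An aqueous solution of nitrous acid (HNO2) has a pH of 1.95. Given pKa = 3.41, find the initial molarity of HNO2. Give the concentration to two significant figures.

[H+] = 10^(-1.95) = 1.12 × 10^-2 M = x
Ka = 10^(−3.41) = 3.89 × 10^-4
Ka = x²/(C₀ − x) ⇒ C₀ = x + x²/Ka
C₀ = 1.12 × 10^-2 + (1.12 × 10^-2)²/(3.89 × 10^-4) = 3.34 × 10^-1 M

C₀ = 3.3 × 10^-1 M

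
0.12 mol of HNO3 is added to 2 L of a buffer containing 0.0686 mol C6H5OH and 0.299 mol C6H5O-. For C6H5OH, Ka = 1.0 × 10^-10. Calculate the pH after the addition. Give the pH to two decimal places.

Added H+ converts C6H5O- to C6H5OH: C6H5OH → 0.189 mol, C6H5O- → 0.179 mol.
pKa = −log(1.0 × 10^-10) = 10.000
Henderson–Hasselbalch with mole ratio 0.179/0.189: pH = 10.000 + (-0.024)

pH = 9.98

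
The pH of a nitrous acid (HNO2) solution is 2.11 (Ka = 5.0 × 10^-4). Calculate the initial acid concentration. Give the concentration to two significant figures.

C₀ = 1.3 × 10^-1 M

[H+] = 10^(-2.11) = 7.76 × 10^-3 M = x
Ka = x²/(C₀ − x) ⇒ C₀ = x + x²/Ka
C₀ = 7.76 × 10^-3 + (7.76 × 10^-3)²/(5.0 × 10^-4) = 1.28 × 10^-1 M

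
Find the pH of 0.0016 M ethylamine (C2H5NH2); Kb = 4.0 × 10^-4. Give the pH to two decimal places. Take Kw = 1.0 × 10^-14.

C2H5NH2 + H2O ⇌ C2H5NH3+ + OH-
Let x = [OH-] at equilibrium. Kb = x²/(0.0016 − x).
The 5% rule fails; solving x² + Kb·x − Kb·C₀ = 0 exactly:
x = [−0.0004 + √(0.0004² + 2.56e-06)]/2 = 6.25 × 10^-4 M
pOH = 3.20, so pH = 14.00 − pOH = 10.80

pH = 10.80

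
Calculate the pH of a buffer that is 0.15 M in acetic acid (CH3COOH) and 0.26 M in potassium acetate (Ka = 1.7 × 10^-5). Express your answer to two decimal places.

pKa = −log(1.7 × 10^-5) = 4.770
pH = pKa + log([A⁻]/[HA]) = 4.770 + log(0.26/0.15)
pH = 4.770 + (+0.239) = 5.01

pH = 5.01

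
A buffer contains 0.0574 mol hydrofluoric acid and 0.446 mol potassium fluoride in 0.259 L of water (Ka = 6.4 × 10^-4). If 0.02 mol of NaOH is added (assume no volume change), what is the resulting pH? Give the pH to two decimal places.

pH = 4.29

OH- converts HF to F-: HF → 0.0374 mol, F- → 0.466 mol.
pKa = −log(6.4 × 10^-4) = 3.194
pH = pKa + log([A⁻]/[HA]) = 3.194 + log(0.466/0.0374) = 3.194 +1.096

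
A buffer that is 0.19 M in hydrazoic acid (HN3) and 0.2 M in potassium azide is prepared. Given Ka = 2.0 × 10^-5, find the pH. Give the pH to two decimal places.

pH = 4.72

pKa = −log(2.0 × 10^-5) = 4.699
pH = pKa + log([A⁻]/[HA]) = 4.699 + log(0.2/0.19)
pH = 4.699 + (+0.022) = 4.72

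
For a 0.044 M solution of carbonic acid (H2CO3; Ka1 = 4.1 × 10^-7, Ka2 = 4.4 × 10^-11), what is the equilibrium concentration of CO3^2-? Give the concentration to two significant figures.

4.4 × 10^-11 M

First ionization gives [H+] ≈ [HCO3-] = 1.34 × 10^-4 M.
Second step: Ka2 = [H+][CO3^2-]/[HCO3-] ≈ [CO3^2-] (since [H+] ≈ [HCO3-]).
So [CO3^2-] ≈ Ka2.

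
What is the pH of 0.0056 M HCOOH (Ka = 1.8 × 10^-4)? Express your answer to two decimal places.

pH = 3.04

HCOOH ⇌ HCOO- + H+
Ka = [H+]²/(0.0056 − [H+]) = 1.8 × 10^-4
The 5% rule fails; solving [H+]² + Ka·[H+] − Ka·C₀ = 0 exactly:
[H+] = (−Ka + √(Ka² + 4·Ka·C₀))/2 = 9.18 × 10^-4 M
pH = −log(9.18 × 10^-4) = 3.04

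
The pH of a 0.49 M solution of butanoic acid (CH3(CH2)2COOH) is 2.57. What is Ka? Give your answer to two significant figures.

[H+] = 10^(-2.57) = 2.69 × 10^-3 M
At equilibrium [HA] = 0.49 − 2.69 × 10^-3 = 4.87 × 10^-1 M
Ka = [H+][A-]/[HA] = (2.69 × 10^-3)² / 4.87 × 10^-1 = 1.5 × 10^-5

Ka = 1.5 × 10^-5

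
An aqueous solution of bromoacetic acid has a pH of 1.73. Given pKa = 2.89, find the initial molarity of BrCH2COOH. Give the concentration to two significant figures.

C₀ = 2.9 × 10^-1 M

[H+] = 10^(-1.73) = 1.86 × 10^-2 M = x
Ka = 10^(−2.89) = 1.29 × 10^-3
Ka = x²/(C₀ − x) ⇒ C₀ = x + x²/Ka
C₀ = 1.86 × 10^-2 + (1.86 × 10^-2)²/(1.29 × 10^-3) = 2.87 × 10^-1 M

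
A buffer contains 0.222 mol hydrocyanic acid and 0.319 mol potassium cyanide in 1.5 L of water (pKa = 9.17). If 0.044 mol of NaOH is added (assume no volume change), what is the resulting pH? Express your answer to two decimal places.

pH = 9.48

After neutralization: n(HCN) = 0.178 mol, n(CN-) = 0.363 mol.
pH = pKa + log([A⁻]/[HA]) = 9.17 + log(0.363/0.178) = 9.17 +0.309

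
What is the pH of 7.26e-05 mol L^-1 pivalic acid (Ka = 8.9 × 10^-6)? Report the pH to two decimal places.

(CH3)3CCOOH ⇌ (CH3)3CCOO- + H+
Let x = [H+] at equilibrium. Ka = x²/(7.26e-05 − x).
The 5% rule fails; solving x² + Ka·x − Ka·C₀ = 0 exactly:
x = [−8.9e-06 + √(8.9e-06² + 2.58e-09)]/2 = 2.14 × 10^-5 M
pH = −log[H+] = −log(2.14 × 10^-5) = 4.67

pH = 4.67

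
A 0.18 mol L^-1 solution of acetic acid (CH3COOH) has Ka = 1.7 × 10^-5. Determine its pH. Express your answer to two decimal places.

CH3COOH ⇌ CH3COO- + H+
Ka = x²/(0.18 − x) = 1.7 × 10^-5
Since Ka ≪ C₀, x ≈ √(Ka·C₀) = 1.75 × 10^-3 M.
pH = −log[H+] = −log(1.75 × 10^-3) = 2.76

pH = 2.76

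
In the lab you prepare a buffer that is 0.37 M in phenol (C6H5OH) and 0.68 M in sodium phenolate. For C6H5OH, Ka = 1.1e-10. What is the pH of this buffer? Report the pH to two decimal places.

pH = 10.22

pKa = −log(1.1 × 10^-10) = 9.959
Using pH = pKa + log([base]/[acid]) with [base]/[acid] = 0.68/0.37:
pH = 9.959 + (+0.264) = 10.22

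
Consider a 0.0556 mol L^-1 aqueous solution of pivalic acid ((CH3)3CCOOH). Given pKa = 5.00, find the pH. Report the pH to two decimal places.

(CH3)3CCOOH ⇌ (CH3)3CCOO- + H+
Ka = 10^(−5.00) = 1.00 × 10^-5
Ka = x²/(0.0556 − x) = 1.00 × 10^-5
Assume x ≪ 0.0556: x ≈ √(1.00 × 10^-5 × 0.0556) = 7.46 × 10^-4 M
(x/C₀ = 1.3% < 5%, so the approximation holds.)
pH = −log[H+] = −log(7.46 × 10^-4) = 3.13

pH = 3.13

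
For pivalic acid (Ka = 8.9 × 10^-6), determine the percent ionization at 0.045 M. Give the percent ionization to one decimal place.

1.4%

(CH3)3CCOOH ⇌ (CH3)3CCOO- + H+; let x = [H+] at equilibrium.
x ≈ √(Ka·C₀) = √(8.9 × 10^-6 × 0.045) = 6.33 × 10^-4 M
% ionization = x/C₀ × 100% = 6.33 × 10^-4/0.045 × 100% = 1.4%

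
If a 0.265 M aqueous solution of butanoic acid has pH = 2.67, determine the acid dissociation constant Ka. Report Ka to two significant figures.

[H+] = 10^(-2.67) = 2.14 × 10^-3 M
At equilibrium [HA] = 0.265 − 2.14 × 10^-3 = 2.63 × 10^-1 M
Ka = [H+][A-]/[HA] = (2.14 × 10^-3)² / 2.63 × 10^-1 = 1.7 × 10^-5

Ka = 1.7 × 10^-5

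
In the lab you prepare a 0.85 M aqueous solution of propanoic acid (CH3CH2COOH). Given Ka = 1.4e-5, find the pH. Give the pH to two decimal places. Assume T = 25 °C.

CH3CH2COOH ⇌ CH3CH2COO- + H+
Let x = [H+] at equilibrium. Ka = x²/(0.85 − x).
Neglecting x in the denominator: x = √(1.4 × 10^-5 × 0.85) = 3.45 × 10^-3 M
(x/C₀ = 0.41% < 5%, so the approximation holds.)
pH = −log[H+] = −log(3.45 × 10^-3) = 2.46

pH = 2.46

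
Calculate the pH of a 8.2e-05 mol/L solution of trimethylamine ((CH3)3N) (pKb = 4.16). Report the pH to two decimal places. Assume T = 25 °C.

pH = 9.68

(CH3)3N + H2O ⇌ (CH3)3NH+ + OH-
Kb = 10^(−4.16) = 6.92 × 10^-5
Let x = [OH-] at equilibrium. Kb = x²/(8.2e-05 − x).
x is not negligible relative to C₀; solve x² + 6.92e-05·x − 5.67e-09 = 0.
x = (−Kb + √(Kb² + 4·Kb·C₀))/2 = 4.83 × 10^-5 M
pOH = 4.32, so pH = 14.00 − pOH = 9.68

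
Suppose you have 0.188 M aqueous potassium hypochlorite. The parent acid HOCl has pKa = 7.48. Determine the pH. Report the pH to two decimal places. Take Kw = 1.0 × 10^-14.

OCl- is the conjugate base of the weak acid HOCl.
Ka = 10^(−7.48) = 3.31 × 10^-8
Kb = Kw/Ka = 1.0×10^-14 / 3.31 × 10^-8 = 3.02 × 10^-7
Kb = x²/(0.188 − x) = 3.02 × 10^-7
Neglecting x in the denominator: x = √(3.02 × 10^-7 × 0.188) = 2.38 × 10^-4 M
(x/C₀ = 0.13% < 5%, so the approximation holds.)
pOH = −log(2.38 × 10^-4) = 3.62; pH = 14.00 − 3.62 = 10.38

pH = 10.38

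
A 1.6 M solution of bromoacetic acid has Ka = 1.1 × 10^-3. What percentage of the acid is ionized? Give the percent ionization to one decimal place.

2.6%

BrCH2COOH ⇌ BrCH2COO- + H+; let x = [H+] at equilibrium.
x ≈ √(Ka·C₀) = √(1.1 × 10^-3 × 1.6) = 4.20 × 10^-2 M
% ionization = x/C₀ × 100% = 4.20 × 10^-2/1.6 × 100% = 2.6%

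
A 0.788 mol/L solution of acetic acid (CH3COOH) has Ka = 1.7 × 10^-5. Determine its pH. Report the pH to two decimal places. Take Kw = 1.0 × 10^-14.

CH3COOH ⇌ CH3COO- + H+
Ka = [H+]²/(0.788 − [H+]) = 1.7 × 10^-5
Since Ka ≪ C₀, [H+] ≈ √(Ka·C₀) = 3.66 × 10^-3 M.
([H+]/C₀ = 0.46% < 5%, so the approximation holds.)
pH = −log[H+] = −log(3.66 × 10^-3) = 2.44

pH = 2.44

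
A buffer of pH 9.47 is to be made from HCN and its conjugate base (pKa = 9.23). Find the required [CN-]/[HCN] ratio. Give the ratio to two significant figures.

pH = pKa + log(r) ⇒ log(r) = 9.47 − 9.23 = +0.24
r = [CN-]/[HCN] = 10^(+0.24) = 1.74

ratio = 1.7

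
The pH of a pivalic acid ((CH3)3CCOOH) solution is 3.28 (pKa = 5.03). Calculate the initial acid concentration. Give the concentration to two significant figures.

[H+] = 10^(-3.28) = 5.25 × 10^-4 M = x
Ka = 10^(−5.03) = 9.33 × 10^-6
Ka = x²/(C₀ − x) ⇒ C₀ = x + x²/Ka
C₀ = 5.25 × 10^-4 + (5.25 × 10^-4)²/(9.33 × 10^-6) = 3.01 × 10^-2 M

C₀ = 3.0 × 10^-2 M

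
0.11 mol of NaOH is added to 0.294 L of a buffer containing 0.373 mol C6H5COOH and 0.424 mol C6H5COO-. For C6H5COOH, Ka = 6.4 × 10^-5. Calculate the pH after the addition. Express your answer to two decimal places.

pH = 4.50

After neutralization: n(C6H5COOH) = 0.263 mol, n(C6H5COO-) = 0.534 mol.
pKa = −log(6.4 × 10^-5) = 4.194
Henderson–Hasselbalch with mole ratio 0.534/0.263: pH = 4.194 + (+0.308)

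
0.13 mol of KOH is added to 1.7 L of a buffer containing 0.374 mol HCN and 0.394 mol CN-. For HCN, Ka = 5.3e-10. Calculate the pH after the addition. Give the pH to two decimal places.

OH- converts HCN to CN-: HCN → 0.244 mol, CN- → 0.524 mol.
pKa = −log(5.3 × 10^-10) = 9.276
pH = pKa + log(n_CN-/n_HCN) = 9.276 + log(0.524/0.244) = 9.276 + (+0.332)

pH = 9.61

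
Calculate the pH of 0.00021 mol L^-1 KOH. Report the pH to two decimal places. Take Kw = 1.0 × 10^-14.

pH = 10.32

KOH is a strong base; [OH-] = 0.00021 M.
pOH = -log(0.00021) = 3.68
pH = 14.00 - 3.68 = 10.32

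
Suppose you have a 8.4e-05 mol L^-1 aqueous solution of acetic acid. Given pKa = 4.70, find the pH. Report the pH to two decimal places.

CH3COOH ⇌ CH3COO- + H+
Ka = 10^(−4.70) = 2.00 × 10^-5
From the ICE table, Ka = x²/(8.4e-05 − x) = 2.00 × 10^-5.
The 5% rule fails; solving x² + Ka·x − Ka·C₀ = 0 exactly:
x = [−2e-05 + √(2e-05² + 6.72e-09)]/2 = 3.22 × 10^-5 M
pH = −log(3.22 × 10^-5) = 4.49

pH = 4.49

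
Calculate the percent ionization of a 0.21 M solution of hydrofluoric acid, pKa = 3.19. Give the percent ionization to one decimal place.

HF ⇌ F- + H+; let x = [H+] at equilibrium.
Ka = 10^(−3.19) = 6.46 × 10^-4
Ka = x²/(C₀ − x); solving the quadratic gives x = 1.13 × 10^-2 M.
% ionization = x/C₀ × 100% = 1.13 × 10^-2/0.21 × 100% = 5.4%

5.4%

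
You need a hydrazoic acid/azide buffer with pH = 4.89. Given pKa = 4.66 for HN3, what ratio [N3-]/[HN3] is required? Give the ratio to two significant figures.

ratio = 1.7

pH = pKa + log(r) ⇒ log(r) = 4.89 − 4.66 = +0.23
r = [N3-]/[HN3] = 10^(+0.23) = 1.7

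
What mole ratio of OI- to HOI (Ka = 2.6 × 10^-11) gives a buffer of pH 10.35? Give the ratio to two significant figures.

ratio = 0.58

pKa = -log(2.6 × 10^-11) = 10.585
pH = pKa + log(r) ⇒ log(r) = 10.35 − 10.585 = -0.235
r = [OI-]/[HOI] = 10^(-0.235) = 0.582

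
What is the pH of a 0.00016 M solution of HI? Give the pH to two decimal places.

pH = 3.80

HI is a strong acid and dissociates completely, so [H+] = 0.00016 M.
pH = -log(0.00016) = 3.80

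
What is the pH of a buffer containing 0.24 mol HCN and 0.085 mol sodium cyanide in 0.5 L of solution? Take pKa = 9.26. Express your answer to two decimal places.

Using pH = pKa + log([base]/[acid]) with [base]/[acid] = 0.085/0.24:
pH = 9.26 + (-0.451) = 8.81

pH = 8.81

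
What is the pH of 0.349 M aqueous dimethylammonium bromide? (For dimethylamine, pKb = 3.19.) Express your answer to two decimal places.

(CH3)2NH2+ is the conjugate acid of the weak base (CH3)2NH.
Kb = 10^(−3.19) = 6.46 × 10^-4
Ka = Kw/Kb = 1.0×10^-14 / 6.46 × 10^-4 = 1.55 × 10^-11
Let x = [H+] at equilibrium. Ka = x²/(0.349 − x).
Assume x ≪ 0.349: x ≈ √(1.55 × 10^-11 × 0.349) = 2.33 × 10^-6 M
pH = −log(2.33 × 10^-6) = 5.63

pH = 5.63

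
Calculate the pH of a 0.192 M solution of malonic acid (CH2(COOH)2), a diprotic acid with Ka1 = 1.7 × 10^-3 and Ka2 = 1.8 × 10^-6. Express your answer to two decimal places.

Since Ka1 ≫ Ka2, the first ionization dominates [H+].
Ka1 = x²/(0.192 − x) = 1.7 × 10^-3
Solving the quadratic: x = (−Ka1 + √(Ka1² + 4·Ka1·C₀))/2 = 1.72 × 10^-2 M
pH = −log(1.72 × 10^-2) = 1.76

pH = 1.76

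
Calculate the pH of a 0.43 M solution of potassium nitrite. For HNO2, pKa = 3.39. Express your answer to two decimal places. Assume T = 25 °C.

pH = 8.51

NO2- is the conjugate base of the weak acid HNO2.
Ka = 10^(−3.39) = 4.07 × 10^-4
Kb = Kw/Ka = 1.0×10^-14 / 4.07 × 10^-4 = 2.46 × 10^-11
Kb = x²/(0.43 − x) = 2.46 × 10^-11
Since Kb ≪ C₀, x ≈ √(Kb·C₀) = 3.25 × 10^-6 M.
pOH = −log(3.25 × 10^-6) = 5.49; pH = 14.00 − 5.49 = 8.51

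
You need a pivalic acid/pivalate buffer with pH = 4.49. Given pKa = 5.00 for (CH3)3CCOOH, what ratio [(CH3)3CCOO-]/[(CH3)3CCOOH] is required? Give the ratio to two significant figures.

ratio = 0.31

pH = pKa + log(r) ⇒ log(r) = 4.49 − 5.00 = -0.51
r = [(CH3)3CCOO-]/[(CH3)3CCOOH] = 10^(-0.51) = 0.309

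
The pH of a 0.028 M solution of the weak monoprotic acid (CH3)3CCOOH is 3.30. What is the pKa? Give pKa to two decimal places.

[H+] = 10^(-3.30) = 5.01 × 10^-4 M
At equilibrium [HA] = 0.028 − 5.01 × 10^-4 = 2.75 × 10^-2 M
Ka = [H+][A-]/[HA] = (5.01 × 10^-4)² / 2.75 × 10^-2 = 9.13 × 10^-6
pKa = -log(9.13 × 10^-6) = 5.04

pKa = 5.04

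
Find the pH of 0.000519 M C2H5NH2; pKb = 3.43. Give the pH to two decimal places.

C2H5NH2 + H2O ⇌ C2H5NH3+ + OH-
Kb = 10^(−3.43) = 3.72 × 10^-4
From the ICE table, Kb = x²/(0.000519 − x) = 3.72 × 10^-4.
The 5% rule fails; solving x² + Kb·x − Kb·C₀ = 0 exactly:
x = [−0.000372 + √(0.000372² + 7.72e-07)]/2 = 2.91 × 10^-4 M
pOH = −log(2.91 × 10^-4) = 3.54; pH = 14.00 − 3.54 = 10.46

pH = 10.46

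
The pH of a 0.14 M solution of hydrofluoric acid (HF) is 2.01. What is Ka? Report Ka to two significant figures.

Ka = 7.3 × 10^-4

[H+] = 10^(-2.01) = 9.77 × 10^-3 M
At equilibrium [HA] = 0.14 − 9.77 × 10^-3 = 1.30 × 10^-1 M
Ka = [H+][A-]/[HA] = (9.77 × 10^-3)² / 1.30 × 10^-1 = 7.3 × 10^-4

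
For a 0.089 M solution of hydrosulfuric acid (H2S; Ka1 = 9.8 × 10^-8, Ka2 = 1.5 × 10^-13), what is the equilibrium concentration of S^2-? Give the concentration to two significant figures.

First ionization gives [H+] ≈ [HS-] = 9.34 × 10^-5 M.
Second step: Ka2 = [H+][S^2-]/[HS-] ≈ [S^2-] (since [H+] ≈ [HS-]).
So [S^2-] ≈ Ka2.

1.5 × 10^-13 M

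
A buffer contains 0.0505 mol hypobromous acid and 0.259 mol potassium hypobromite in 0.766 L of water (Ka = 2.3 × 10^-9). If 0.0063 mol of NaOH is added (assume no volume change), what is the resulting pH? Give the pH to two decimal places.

pH = 9.42

OH- converts HOBr to OBr-: HOBr → 0.0442 mol, OBr- → 0.265 mol.
pKa = −log(2.3 × 10^-9) = 8.638
Henderson–Hasselbalch with mole ratio 0.265/0.0442: pH = 8.638 + (+0.778)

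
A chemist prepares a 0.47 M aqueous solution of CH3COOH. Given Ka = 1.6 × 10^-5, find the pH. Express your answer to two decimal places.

pH = 2.56

CH3COOH ⇌ CH3COO- + H+
Ka = [H+]²/(0.47 − [H+]) = 1.6 × 10^-5
Neglecting [H+] in the denominator: [H+] = √(1.6 × 10^-5 × 0.47) = 2.74 × 10^-3 M
pH = −log(2.74 × 10^-3) = 2.56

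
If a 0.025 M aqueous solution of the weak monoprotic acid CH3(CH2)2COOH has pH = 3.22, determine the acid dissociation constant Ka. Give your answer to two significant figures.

[H+] = 10^(-3.22) = 6.03 × 10^-4 M
At equilibrium [HA] = 0.025 − 6.03 × 10^-4 = 2.44 × 10^-2 M
Ka = [H+][A-]/[HA] = (6.03 × 10^-4)² / 2.44 × 10^-2 = 1.5 × 10^-5

Ka = 1.5 × 10^-5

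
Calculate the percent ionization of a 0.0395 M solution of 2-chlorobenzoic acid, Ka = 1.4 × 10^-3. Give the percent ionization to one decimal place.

17.1%

ClC6H4COOH ⇌ ClC6H4COO- + H+; let x = [H+] at equilibrium.
Ka = x²/(C₀ − x); solving the quadratic gives x = 6.77 × 10^-3 M.
Fraction ionized = 6.77 × 10^-3 / 0.0395 = 0.1714 → 17.1%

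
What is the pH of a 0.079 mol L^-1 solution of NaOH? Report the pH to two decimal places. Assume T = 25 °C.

pH = 12.90

NaOH is a strong base; [OH-] = 0.079 M.
pOH = -log(0.079) = 1.10
pH = 14.00 - 1.10 = 12.90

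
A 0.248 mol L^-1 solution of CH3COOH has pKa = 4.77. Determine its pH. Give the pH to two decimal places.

pH = 2.69

CH3COOH ⇌ CH3COO- + H+
Ka = 10^(−4.77) = 1.70 × 10^-5
Ka = [H+]²/(0.248 − [H+]) = 1.70 × 10^-5
Since Ka ≪ C₀, [H+] ≈ √(Ka·C₀) = 2.05 × 10^-3 M.
pH = −log[H+] = −log(2.05 × 10^-3) = 2.69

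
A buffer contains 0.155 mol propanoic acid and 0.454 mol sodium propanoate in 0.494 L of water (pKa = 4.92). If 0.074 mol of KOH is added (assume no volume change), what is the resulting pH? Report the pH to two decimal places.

pH = 5.73

After neutralization: n(CH3CH2COOH) = 0.081 mol, n(CH3CH2COO-) = 0.528 mol.
pH = pKa + log(n_CH3CH2COO-/n_CH3CH2COOH) = 4.92 + log(0.528/0.081) = 4.92 + (+0.814)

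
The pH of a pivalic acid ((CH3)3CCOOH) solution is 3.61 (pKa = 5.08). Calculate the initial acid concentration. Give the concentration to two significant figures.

C₀ = 7.5 × 10^-3 M

[H+] = 10^(-3.61) = 2.45 × 10^-4 M = x
Ka = 10^(−5.08) = 8.32 × 10^-6
Ka = x²/(C₀ − x) ⇒ C₀ = x + x²/Ka
C₀ = 2.45 × 10^-4 + (2.45 × 10^-4)²/(8.32 × 10^-6) = 7.46 × 10^-3 M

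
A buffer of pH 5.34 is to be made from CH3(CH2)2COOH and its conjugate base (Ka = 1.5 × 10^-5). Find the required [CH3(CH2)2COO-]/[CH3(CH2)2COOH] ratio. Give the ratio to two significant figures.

ratio = 3.3

pKa = -log(1.5 × 10^-5) = 4.824
pH = pKa + log(r) ⇒ log(r) = 5.34 − 4.824 = +0.516
r = [CH3(CH2)2COO-]/[CH3(CH2)2COOH] = 10^(+0.516) = 3.28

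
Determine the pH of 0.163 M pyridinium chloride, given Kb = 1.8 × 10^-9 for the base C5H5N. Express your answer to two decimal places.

pH = 3.02

C5H5NH+ is the conjugate acid of the weak base C5H5N.
Ka = Kw/Kb = 1.0×10^-14 / 1.8 × 10^-9 = 5.56 × 10^-6
Ka = x²/(0.163 − x) = 5.56 × 10^-6
Since Ka ≪ C₀, x ≈ √(Ka·C₀) = 9.52 × 10^-4 M.
pH = −log(9.52 × 10^-4) = 3.02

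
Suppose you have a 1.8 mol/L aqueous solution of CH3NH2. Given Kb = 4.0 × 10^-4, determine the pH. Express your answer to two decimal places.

CH3NH2 + H2O ⇌ CH3NH3+ + OH-
Kb = [OH-]²/(1.8 − [OH-]) = 4.0 × 10^-4
Neglecting [OH-] in the denominator: [OH-] = √(4.0 × 10^-4 × 1.8) = 2.68 × 10^-2 M
Check: 1.5% ionized — well under 5%, approximation valid.
pOH = 1.57, so pH = 14.00 − pOH = 12.43

pH = 12.43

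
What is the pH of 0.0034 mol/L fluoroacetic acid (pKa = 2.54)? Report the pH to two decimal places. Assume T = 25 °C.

FCH2COOH ⇌ FCH2COO- + H+
Ka = 10^(−2.54) = 2.88 × 10^-3
From the ICE table, Ka = [H+]²/(0.0034 − [H+]) = 2.88 × 10^-3.
The 5% rule fails; solving [H+]² + Ka·[H+] − Ka·C₀ = 0 exactly:
[H+] = (−Ka + √(Ka² + 4·Ka·C₀))/2 = 2.00 × 10^-3 M
pH = −log[H+] = −log(2.00 × 10^-3) = 2.70

pH = 2.70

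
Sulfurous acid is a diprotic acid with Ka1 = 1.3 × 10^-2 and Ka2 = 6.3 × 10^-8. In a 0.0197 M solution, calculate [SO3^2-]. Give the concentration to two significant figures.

First ionization gives [H+] ≈ [HSO3-] = 1.08 × 10^-2 M.
Second step: Ka2 = [H+][SO3^2-]/[HSO3-] ≈ [SO3^2-] (since [H+] ≈ [HSO3-]).
So [SO3^2-] ≈ Ka2.

6.3 × 10^-8 M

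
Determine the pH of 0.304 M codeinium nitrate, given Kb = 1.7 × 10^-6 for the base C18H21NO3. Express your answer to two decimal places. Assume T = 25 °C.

pH = 4.37

C18H22NO3+ is the conjugate acid of the weak base C18H21NO3.
Ka = Kw/Kb = 1.0×10^-14 / 1.7 × 10^-6 = 5.88 × 10^-9
From the ICE table, Ka = [H+]²/(0.304 − [H+]) = 5.88 × 10^-9.
Assume [H+] ≪ 0.304: [H+] ≈ √(5.88 × 10^-9 × 0.304) = 4.23 × 10^-5 M
pH = −log[H+] = −log(4.23 × 10^-5) = 4.37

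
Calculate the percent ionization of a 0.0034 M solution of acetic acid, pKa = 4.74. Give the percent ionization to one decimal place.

CH3COOH ⇌ CH3COO- + H+; let x = [H+] at equilibrium.
Ka = 10^(−4.74) = 1.82 × 10^-5
Solve x² + 1.82e-05x − 6.19e-08 = 0 → x = 2.40 × 10^-4 M
Fraction ionized = 2.40 × 10^-4 / 0.0034 = 0.0706 → 7.1%

7.1%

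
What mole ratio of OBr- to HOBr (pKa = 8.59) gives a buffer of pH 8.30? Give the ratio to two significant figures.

ratio = 0.51

pH = pKa + log(r) ⇒ log(r) = 8.30 − 8.59 = -0.29
r = [OBr-]/[HOBr] = 10^(-0.29) = 0.513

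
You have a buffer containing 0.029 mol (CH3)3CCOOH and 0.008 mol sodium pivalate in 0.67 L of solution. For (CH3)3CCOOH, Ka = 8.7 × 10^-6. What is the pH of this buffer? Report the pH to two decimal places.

pH = 4.50

pKa = −log(8.7 × 10^-6) = 5.060
pH = pKa + log([A⁻]/[HA]) = 5.060 + log(0.008/0.029)
pH = 5.060 + (-0.559) = 4.50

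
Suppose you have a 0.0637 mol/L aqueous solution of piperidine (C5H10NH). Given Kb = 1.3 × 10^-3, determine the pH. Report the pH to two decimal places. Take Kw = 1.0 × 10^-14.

pH = 11.93

C5H10NH + H2O ⇌ C5H10NH2+ + OH-
From the ICE table, Kb = x²/(0.0637 − x) = 1.3 × 10^-3.
Here C₀/Kb ≈ 49, so the small-x approximation fails. Use the quadratic:
x = (−Kb + √(Kb² + 4·Kb·C₀))/2 = 8.47 × 10^-3 M
pOH = 2.07, so pH = 14.00 − pOH = 11.93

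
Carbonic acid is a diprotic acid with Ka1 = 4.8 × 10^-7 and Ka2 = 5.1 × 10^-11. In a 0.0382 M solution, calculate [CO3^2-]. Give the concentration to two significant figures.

5.1 × 10^-11 M

First ionization gives [H+] ≈ [HCO3-] = 1.35 × 10^-4 M.
Second step: Ka2 = [H+][CO3^2-]/[HCO3-] ≈ [CO3^2-] (since [H+] ≈ [HCO3-]).
So [CO3^2-] ≈ Ka2.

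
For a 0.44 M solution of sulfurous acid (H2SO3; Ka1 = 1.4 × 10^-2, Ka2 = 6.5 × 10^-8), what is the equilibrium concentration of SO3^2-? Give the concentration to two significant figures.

6.5 × 10^-8 M

First ionization gives [H+] ≈ [HSO3-] = 7.18 × 10^-2 M.
Second step: Ka2 = [H+][SO3^2-]/[HSO3-] ≈ [SO3^2-] (since [H+] ≈ [HSO3-]).
So [SO3^2-] ≈ Ka2.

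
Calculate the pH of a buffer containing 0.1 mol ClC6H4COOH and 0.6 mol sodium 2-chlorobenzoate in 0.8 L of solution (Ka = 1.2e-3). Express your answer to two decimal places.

pH = 3.70

pKa = −log(1.2 × 10^-3) = 2.921
pH = pKa + log([A⁻]/[HA]) = 2.921 + log(0.6/0.1)
pH = 2.921 + (+0.778) = 3.70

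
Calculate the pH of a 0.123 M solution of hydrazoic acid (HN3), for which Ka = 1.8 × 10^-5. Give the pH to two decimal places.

HN3 ⇌ N3- + H+
Ka = x²/(0.123 − x) = 1.8 × 10^-5
Assume x ≪ 0.123: x ≈ √(1.8 × 10^-5 × 0.123) = 1.49 × 10^-3 M
pH = −log[H+] = −log(1.49 × 10^-3) = 2.83

pH = 2.83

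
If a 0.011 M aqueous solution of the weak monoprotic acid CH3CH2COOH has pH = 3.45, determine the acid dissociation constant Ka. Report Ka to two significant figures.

Ka = 1.2 × 10^-5

[H+] = 10^(-3.45) = 3.55 × 10^-4 M
At equilibrium [HA] = 0.011 − 3.55 × 10^-4 = 1.06 × 10^-2 M
Ka = [H+][A-]/[HA] = (3.55 × 10^-4)² / 1.06 × 10^-2 = 1.2 × 10^-5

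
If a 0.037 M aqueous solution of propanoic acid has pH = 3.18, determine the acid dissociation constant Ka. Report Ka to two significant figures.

[H+] = 10^(-3.18) = 6.61 × 10^-4 M
At equilibrium [HA] = 0.037 − 6.61 × 10^-4 = 3.63 × 10^-2 M
Ka = [H+][A-]/[HA] = (6.61 × 10^-4)² / 3.63 × 10^-2 = 1.2 × 10^-5

Ka = 1.2 × 10^-5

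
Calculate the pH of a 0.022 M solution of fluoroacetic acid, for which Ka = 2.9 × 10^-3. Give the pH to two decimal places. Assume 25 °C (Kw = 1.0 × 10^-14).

FCH2COOH ⇌ FCH2COO- + H+
Ka = x²/(0.022 − x) = 2.9 × 10^-3
Here C₀/Ka ≈ 7.59, so the small-x approximation fails. Use the quadratic:
x = (−Ka + √(Ka² + 4·Ka·C₀))/2 = 6.67 × 10^-3 M
pH = −log(6.67 × 10^-3) = 2.18

pH = 2.18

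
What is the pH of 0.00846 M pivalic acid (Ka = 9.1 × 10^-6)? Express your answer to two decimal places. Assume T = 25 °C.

pH = 3.56

(CH3)3CCOOH ⇌ (CH3)3CCOO- + H+
Ka = [H+]²/(0.00846 − [H+]) = 9.1 × 10^-6
Neglecting [H+] in the denominator: [H+] = √(9.1 × 10^-6 × 0.00846) = 2.77 × 10^-4 M
pH = −log[H+] = −log(2.77 × 10^-4) = 3.56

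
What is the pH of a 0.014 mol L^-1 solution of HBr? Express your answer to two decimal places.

pH = 1.85

HBr is a strong acid and dissociates completely, so [H+] = 0.014 M.
pH = -log(0.014) = 1.85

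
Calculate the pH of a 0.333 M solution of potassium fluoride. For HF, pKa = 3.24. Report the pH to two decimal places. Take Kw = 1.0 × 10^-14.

pH = 8.38

F- is the conjugate base of the weak acid HF.
Ka = 10^(−3.24) = 5.75 × 10^-4
Kb = Kw/Ka = 1.0×10^-14 / 5.75 × 10^-4 = 1.74 × 10^-11
Let x = [OH-] at equilibrium. Kb = x²/(0.333 − x).
Since Kb ≪ C₀, x ≈ √(Kb·C₀) = 2.41 × 10^-6 M.
(x/C₀ = 0.00072% < 5%, so the approximation holds.)
pOH = 5.62, so pH = 14.00 − pOH = 8.38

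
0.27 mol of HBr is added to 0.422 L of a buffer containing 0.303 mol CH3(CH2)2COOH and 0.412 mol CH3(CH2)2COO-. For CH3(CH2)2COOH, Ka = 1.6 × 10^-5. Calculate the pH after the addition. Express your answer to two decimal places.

After neutralization: n(CH3(CH2)2COOH) = 0.573 mol, n(CH3(CH2)2COO-) = 0.142 mol.
pKa = −log(1.6 × 10^-5) = 4.796
pH = pKa + log(n_CH3(CH2)2COO-/n_CH3(CH2)2COOH) = 4.796 + log(0.142/0.573) = 4.796 + (-0.606)

pH = 4.19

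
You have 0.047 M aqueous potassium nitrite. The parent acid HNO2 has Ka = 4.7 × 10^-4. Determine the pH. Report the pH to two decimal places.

pH = 8.00

NO2- is the conjugate base of the weak acid HNO2.
Kb = Kw/Ka = 1.0×10^-14 / 4.7 × 10^-4 = 2.13 × 10^-11
From the ICE table, Kb = [OH-]²/(0.047 − [OH-]) = 2.13 × 10^-11.
Neglecting [OH-] in the denominator: [OH-] = √(2.13 × 10^-11 × 0.047) = 1.00 × 10^-6 M
([OH-]/C₀ = 0.0021% < 5%, so the approximation holds.)
pOH = −log(1.00 × 10^-6) = 6.00; pH = 14.00 − 6.00 = 8.00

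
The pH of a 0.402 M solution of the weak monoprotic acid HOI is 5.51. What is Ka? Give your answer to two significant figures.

Ka = 2.4 × 10^-11

[H+] = 10^(-5.51) = 3.09 × 10^-6 M
At equilibrium [HA] = 0.402 − 3.09 × 10^-6 = 4.02 × 10^-1 M
Ka = [H+][A-]/[HA] = (3.09 × 10^-6)² / 4.02 × 10^-1 = 2.4 × 10^-11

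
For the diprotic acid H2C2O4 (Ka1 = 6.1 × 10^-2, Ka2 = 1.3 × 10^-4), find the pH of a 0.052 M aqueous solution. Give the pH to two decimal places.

pH = 1.47

Since Ka1 ≫ Ka2, the first ionization dominates [H+].
Ka1 = x²/(0.052 − x) = 6.1 × 10^-2
Solving the quadratic: x = (−Ka1 + √(Ka1² + 4·Ka1·C₀))/2 = 3.35 × 10^-2 M
pH = −log(3.35 × 10^-2) = 1.47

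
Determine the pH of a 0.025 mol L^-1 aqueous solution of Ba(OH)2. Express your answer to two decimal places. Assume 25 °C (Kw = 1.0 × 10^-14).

pH = 12.70

Ba(OH)2 is a strong base (each formula unit releases 2 OH-); [OH-] = 0.05 M.
pOH = -log(0.05) = 1.30
pH = 14.00 - 1.30 = 12.70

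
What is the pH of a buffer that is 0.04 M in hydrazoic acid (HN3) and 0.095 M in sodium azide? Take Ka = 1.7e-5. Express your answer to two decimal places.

pKa = −log(1.7 × 10^-5) = 4.770
Using pH = pKa + log([base]/[acid]) with [base]/[acid] = 0.095/0.04:
pH = 4.770 + (+0.376) = 5.15

pH = 5.15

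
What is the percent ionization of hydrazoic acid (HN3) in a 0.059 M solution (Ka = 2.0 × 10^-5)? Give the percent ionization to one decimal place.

HN3 ⇌ N3- + H+; let x = [H+] at equilibrium.
x ≈ √(Ka·C₀) = √(2.0 × 10^-5 × 0.059) = 1.09 × 10^-3 M
Fraction ionized = 1.09 × 10^-3 / 0.059 = 0.0185 → 1.8%

1.8%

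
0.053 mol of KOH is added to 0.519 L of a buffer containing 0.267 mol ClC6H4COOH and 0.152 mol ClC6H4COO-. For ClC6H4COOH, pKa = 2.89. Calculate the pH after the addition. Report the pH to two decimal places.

After neutralization: n(ClC6H4COOH) = 0.214 mol, n(ClC6H4COO-) = 0.205 mol.
Henderson–Hasselbalch with mole ratio 0.205/0.214: pH = 2.89 + (-0.019)

pH = 2.87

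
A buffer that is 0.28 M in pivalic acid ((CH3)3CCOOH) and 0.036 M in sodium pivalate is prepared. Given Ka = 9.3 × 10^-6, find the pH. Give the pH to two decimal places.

pKa = −log(9.3 × 10^-6) = 5.032
Henderson–Hasselbalch: pH = pKa + log([(CH3)3CCOO-]/[(CH3)3CCOOH]) = 5.032 + log(0.036/0.28)
pH = 5.032 + (-0.891) = 4.14

pH = 4.14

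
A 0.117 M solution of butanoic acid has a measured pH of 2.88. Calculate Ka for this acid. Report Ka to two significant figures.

[H+] = 10^(-2.88) = 1.32 × 10^-3 M
At equilibrium [HA] = 0.117 − 1.32 × 10^-3 = 1.16 × 10^-1 M
Ka = [H+][A-]/[HA] = (1.32 × 10^-3)² / 1.16 × 10^-1 = 1.5 × 10^-5

Ka = 1.5 × 10^-5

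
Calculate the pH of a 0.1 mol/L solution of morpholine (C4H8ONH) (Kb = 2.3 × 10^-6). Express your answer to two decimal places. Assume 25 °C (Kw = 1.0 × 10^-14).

pH = 10.68

C4H8ONH + H2O ⇌ C4H8ONH2+ + OH-
From the ICE table, Kb = [OH-]²/(0.1 − [OH-]) = 2.3 × 10^-6.
Neglecting [OH-] in the denominator: [OH-] = √(2.3 × 10^-6 × 0.1) = 4.80 × 10^-4 M
([OH-]/C₀ = 0.48% < 5%, so the approximation holds.)
pOH = 3.32, so pH = 14.00 − pOH = 10.68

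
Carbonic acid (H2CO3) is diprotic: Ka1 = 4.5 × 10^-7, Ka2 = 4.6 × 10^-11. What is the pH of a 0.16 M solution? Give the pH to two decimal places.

Ka1 ≫ Ka2, so treat the first dissociation as the only significant source of H+.
Ka1 = x²/(0.16 − x) = 4.5 × 10^-7
x ≈ √(4.5 × 10^-7 × 0.16) = 2.68 × 10^-4 M
pH = −log(2.68 × 10^-4) = 3.57

pH = 3.57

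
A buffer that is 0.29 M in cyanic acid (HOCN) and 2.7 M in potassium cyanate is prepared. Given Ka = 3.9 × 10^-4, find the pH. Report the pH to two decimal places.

pH = 4.38

pKa = −log(3.9 × 10^-4) = 3.409
Using pH = pKa + log([base]/[acid]) with [base]/[acid] = 2.7/0.29:
pH = 3.409 + (+0.969) = 4.38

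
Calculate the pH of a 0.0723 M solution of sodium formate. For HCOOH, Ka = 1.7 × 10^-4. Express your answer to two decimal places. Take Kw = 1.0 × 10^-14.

pH = 8.31

HCOO- is the conjugate base of the weak acid HCOOH.
Kb = Kw/Ka = 1.0×10^-14 / 1.7 × 10^-4 = 5.88 × 10^-11
From the ICE table, Kb = x²/(0.0723 − x) = 5.88 × 10^-11.
Assume x ≪ 0.0723: x ≈ √(5.88 × 10^-11 × 0.0723) = 2.06 × 10^-6 M
(x/C₀ = 0.0029% < 5%, so the approximation holds.)
pOH = −log(2.06 × 10^-6) = 5.69; pH = 14.00 − 5.69 = 8.31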